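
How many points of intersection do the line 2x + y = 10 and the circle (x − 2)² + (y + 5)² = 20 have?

0

Substituting the line into the circle gives 5x² − 64x + 209 = 0.
Δ = 4096 − 4180 = −84.
No real roots: the line does not meet the circle.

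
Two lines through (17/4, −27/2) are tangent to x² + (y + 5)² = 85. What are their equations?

A line y − (−27/2) = m(x − (17/4)) is tangent when its distance from (0, −5) is √85:
[m·(−17/4) − (17/2)]² = 85(m² + 1)
63m² − 68m + 12 = 0, so m = 6/7 or m = 2/9.
With m = 6/7: 6x − 7y = 120. With m = 2/9: 2x − 9y = 130.

6x − 7y = 120 and 2x − 9y = 130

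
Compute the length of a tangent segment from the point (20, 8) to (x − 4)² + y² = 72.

2√62

With centre O = (4, 0), |OP|² = 320 and r² = 72.
Power of the point: PT² = |PO|² − r² = 248, so PT = 2√62.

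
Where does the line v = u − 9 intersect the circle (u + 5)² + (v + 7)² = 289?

(−13, −22) and (10, 1)

Substitute v = u − 9:
2u² + 6u − 260 = 0  ⟹  u² + 3u − 130 = 0
u = 10 or u = −13, giving (10, 1) and (−13, −22).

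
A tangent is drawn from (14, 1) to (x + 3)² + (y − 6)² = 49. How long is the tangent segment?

√265

Centre (−3, 6), r² = 49. |PO|² = (17)² + (−5)² = 314.
Power of the point: PT² = |PO|² − r² = 265, so PT = √265.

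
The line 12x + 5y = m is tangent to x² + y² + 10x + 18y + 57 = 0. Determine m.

For a tangent, require d(centre, line) = r = 7.
|12·(−5) + 5·(−9) − m| / √169 = 7
|m − (−105)| = 7·13, so m = −14 or m = −196.

m = −196 or m = −14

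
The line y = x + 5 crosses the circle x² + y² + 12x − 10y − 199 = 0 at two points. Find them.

(−14, −9) and (8, 13)

From the line, y = x + 5. Substituting:
2x² + 12x − 224 = 0  ⟹  x² + 6x − 112 = 0
x = 8 or x = −14, giving (8, 13) and (−14, −9).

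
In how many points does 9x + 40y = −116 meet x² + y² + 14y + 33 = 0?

Substituting the line into the circle gives 1681x² − 2952x + 1296 = 0.
Discriminant = (−2952)² − 4·1681·(1296) = 0.
A repeated root: the line is tangent.

1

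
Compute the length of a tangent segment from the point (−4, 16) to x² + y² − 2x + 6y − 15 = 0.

19

With centre O = (1, −3), |OP|² = 386 and r² = 25.
The tangent meets the radius at right angles, so tangent² = |PO|² − r² = 386 − 25 = 361.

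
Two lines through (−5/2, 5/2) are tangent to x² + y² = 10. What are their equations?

3x − y = −10 and x − 3y = −10

Write the tangent as mx − y + (5/2 − m·(−5/2)) = 0 and set its distance from the centre to √10:
(5/2m − (−5/2))² = 10(m² + 1)
3m² − 10m + 3 = 0, so m = 3 or m = 1/3.
With m = 3: 3x − y = −10. With m = 1/3: x − 3y = −10.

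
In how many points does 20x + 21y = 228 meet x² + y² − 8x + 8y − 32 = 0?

1

Centre (4, −4), r² = 64. Distance² from centre to line = (−232)²/841 = 64.
Since d² = r², the line is tangent.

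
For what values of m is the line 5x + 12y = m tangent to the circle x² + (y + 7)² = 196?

The line touches the circle iff its distance from (0, −7) is 14:
|5·0 + 12·(−7) − m| / √169 = 14
|m − (−84)| = 14·13, so m = 98 or m = −266.

m = −266 or m = 98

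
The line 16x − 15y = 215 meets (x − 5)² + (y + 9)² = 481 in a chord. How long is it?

2√481

The distance from (5, −9) to the line is 0/√481, and r² = 481.
Half the chord is √(r² − d²) = √(481), so the full chord is 2√481.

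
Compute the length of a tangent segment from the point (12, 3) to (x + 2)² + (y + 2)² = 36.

√185

Centre (−2, −2), r² = 36. |PO|² = (14)² + (5)² = 221.
By the tangent–radius right angle, tangent length = √(|PO|² − r²) = √185.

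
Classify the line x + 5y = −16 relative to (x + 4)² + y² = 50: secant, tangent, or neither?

Substituting the line into the circle gives 26x² + 232x − 594 = 0.
Discriminant = (232)² − 4·26·(−594) = 115600 > 0.
Two real roots: the line is a secant.

secant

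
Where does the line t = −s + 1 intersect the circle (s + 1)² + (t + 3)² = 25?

Express t = −s + 1 and substitute into the circle:
2s² − 6s − 8 = 0  ⟹  s² − 3s − 4 = 0
s = 4 or s = −1, giving (4, −3) and (−1, 2).

(−1, 2) and (4, −3)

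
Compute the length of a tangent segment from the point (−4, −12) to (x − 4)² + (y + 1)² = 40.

√145

Centre (4, −1), r² = 40. |PO|² = (−8)² + (−11)² = 185.
By the tangent–radius right angle, tangent length = √(|PO|² − r²) = √145.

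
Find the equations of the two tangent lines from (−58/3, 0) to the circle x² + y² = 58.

3x − 7y = −58 and 3x + 7y = −58

A line y − (0) = m(x − (−58/3)) is tangent when its distance from (0, 0) is √58:
(58/3m − (0))² = 58(m² + 1)
49m² − 9 = 0, so m = 3/7 or m = −3/7.
Through (−58/3, 0) these give 3x − 7y = −58 and 3x + 7y = −58.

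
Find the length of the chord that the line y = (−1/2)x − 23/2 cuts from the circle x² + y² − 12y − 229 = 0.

4√5

Centre (0, 6), r² = 265. Perpendicular distance d from centre to line = |35| / √5 = 35/√5.
Chord = 2√(r² − d²) = 2·√(20) = 4√5.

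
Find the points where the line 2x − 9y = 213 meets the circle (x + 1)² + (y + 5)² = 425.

Substitute y = (−213 + 2x)/9:
85x² − 510x − 6120 = 0  ⟹  x² − 6x − 72 = 0
x = 12 or x = −6, giving (12, −21) and (−6, −25).

(−6, −25) and (12, −21)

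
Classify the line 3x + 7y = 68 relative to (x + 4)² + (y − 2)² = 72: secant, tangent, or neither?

Substituting the line into the circle gives 58x² + 68x + 172 = 0.
Δ = 4624 − 39904 = −35280.
No real roots: the line does not meet the circle.

neither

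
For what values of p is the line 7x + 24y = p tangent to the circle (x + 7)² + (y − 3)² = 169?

For a tangent, require d(centre, line) = r = 13.
|7·(−7) + 24·3 − p| / √625 = 13
|p − (23)| = 13·25, so p = 348 or p = −302.

p = −302 or p = 348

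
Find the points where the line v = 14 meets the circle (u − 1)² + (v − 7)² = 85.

Express v = 14 and substitute into the circle:
u² − 2u − 35 = 0
u = 7 or u = −5, giving (7, 14) and (−5, 14).

(−5, 14) and (7, 14)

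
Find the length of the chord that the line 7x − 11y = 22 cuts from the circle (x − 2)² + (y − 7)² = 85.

Substitute y = (−22 + 7x)/11:
170x² − 1870x = 0  ⟹  x² − 11x = 0
x = 11 or x = 0, giving (11, 5) and (0, −2).
Chord length = distance between (11, 5) and (0, −2) = √170 = √170.

√170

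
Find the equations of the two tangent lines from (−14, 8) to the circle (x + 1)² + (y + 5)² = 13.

Let a tangent through (−14, 8) have slope m. Its distance from (−1, −5) must equal √13:
(13m − (−13))² = 13(m² + 1)
6m² + 13m + 6 = 0, so m = −2/3 or m = −3/2.
With m = −2/3: 2x + 3y = −4. With m = −3/2: 3x + 2y = −26.

2x + 3y = −4 and 3x + 2y = −26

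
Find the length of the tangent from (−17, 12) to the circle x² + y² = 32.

The centre is (0, 0) and r = 4√2. The square of the distance from P to the centre is 289 + 144 = 433.
By the tangent–radius right angle, tangent length = √(|PO|² − r²) = √401.

√401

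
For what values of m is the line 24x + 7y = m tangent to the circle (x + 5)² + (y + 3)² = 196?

For a tangent, require d(centre, line) = r = 14.
|24·(−5) + 7·(−3) − m| / √625 = 14
|m − (−141)| = 14·25, so m = 209 or m = −491.

m = −491 or m = 209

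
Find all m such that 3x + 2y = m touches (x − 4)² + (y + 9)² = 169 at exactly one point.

m = −6 ± 13√13

For a tangent, require d(centre, line) = r = 13.
|3·4 + 2·(−9) − m| / √13 = 13
|m − (−6)| = 13√13.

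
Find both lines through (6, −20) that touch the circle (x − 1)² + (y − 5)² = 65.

A line y − (−20) = m(x − (6)) is tangent when its distance from (1, 5) is √65:
[m·(−5) − (25)]² = 65(m² + 1)
4m² − 25m − 56 = 0, so m = −7/4 or m = 8.
With m = −7/4: 7x + 4y = −38. With m = 8: 8x − y = 68.

7x + 4y = −38 and 8x − y = 68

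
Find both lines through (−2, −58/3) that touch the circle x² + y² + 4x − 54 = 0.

A line y − (−58/3) = m(x − (−2)) is tangent when its distance from (−2, 0) is √58:
(0m − (58/3))² = 58(m² + 1)
9m² − 49 = 0, so m = 7/3 or m = −7/3.
Through (−2, −58/3) these give 7x − 3y = 44 and 7x + 3y = −72.

7x − 3y = 44 and 7x + 3y = −72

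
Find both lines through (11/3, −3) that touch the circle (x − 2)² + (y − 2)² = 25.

Let a tangent through (11/3, −3) have slope m. Its distance from (2, 2) must equal 5:
(−5/3m − (5))² = 25(m² + 1)
4m² − 3m = 0, so m = 3/4 or m = 0.
With m = 3/4: 3x − 4y = 23. With m = 0: y = −3.

3x − 4y = 23 and y = −3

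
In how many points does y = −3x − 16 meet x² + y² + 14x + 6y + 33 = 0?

2

Substituting the line into the circle gives 10x² + 92x + 193 = 0.
Δ = 8464 − 7720 = 744.
Two real roots: the line is a secant.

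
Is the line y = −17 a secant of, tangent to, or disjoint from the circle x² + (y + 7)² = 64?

Substituting the line into the circle gives x² + 36 = 0.
Discriminant = (0)² − 4·1·(36) = −144 < 0.
No real roots: the line does not meet the circle.

disjoint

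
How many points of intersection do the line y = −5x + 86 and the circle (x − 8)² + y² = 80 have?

0

Centre (8, 0), r² = 80. Distance² from centre to line = (−46)²/26 = 1058/13.
Since d² > r², the line lies outside the circle.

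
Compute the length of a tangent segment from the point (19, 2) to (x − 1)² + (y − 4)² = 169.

Centre (1, 4), r² = 169. |PO|² = (18)² + (−2)² = 328.
The tangent meets the radius at right angles, so tangent² = |PO|² − r² = 328 − 169 = 159.

√159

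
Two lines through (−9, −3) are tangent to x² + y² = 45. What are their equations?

2x − y = −15 and x + 2y = −15

Write the tangent as mx − y + (−3 − m·(−9)) = 0 and set its distance from the centre to 3√5:
[m·(9) − (3)]² = 45(m² + 1)
2m² − 3m − 2 = 0, so m = 2 or m = −1/2.
With m = 2: 2x − y = −15. With m = −1/2: x + 2y = −15.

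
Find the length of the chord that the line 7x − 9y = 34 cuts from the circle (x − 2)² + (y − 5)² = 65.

Substitute y = (−34 + 7x)/9:
130x² − 1430x + 1300 = 0  ⟹  x² − 11x + 10 = 0
x = 10 or x = 1, giving (10, 4) and (1, −3).
Chord length = distance between (10, 4) and (1, −3) = √130 = √130.

√130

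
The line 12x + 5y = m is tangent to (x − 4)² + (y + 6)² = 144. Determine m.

m = −138 or m = 174

For a tangent, require d(centre, line) = r = 12.
|12·4 + 5·(−6) − m| / √169 = 12
|m − (18)| = 12·13, so m = 174 or m = −138.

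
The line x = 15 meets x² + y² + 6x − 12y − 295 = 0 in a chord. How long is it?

8

Centre (−3, 6), r² = 340. Perpendicular distance d from centre to line = |−18| / √1 = 18.
Chord = 2√(r² − d²) = 2·√(16) = 8.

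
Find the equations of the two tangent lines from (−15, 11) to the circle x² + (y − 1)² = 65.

7x + 4y = −61 and x + 8y = 73

Let a tangent through (−15, 11) have slope m. Its distance from (0, 1) must equal √65:
(15m − (−10))² = 65(m² + 1)
32m² + 60m + 7 = 0, so m = −7/4 or m = −1/8.
With m = −7/4: 7x + 4y = −61. With m = −1/8: x + 8y = 73.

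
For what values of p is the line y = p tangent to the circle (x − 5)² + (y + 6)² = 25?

For a tangent, require d(centre, line) = r = 5.
|0·5 + 1·(−6) − p| / √1 = 5
|p − (−6)| = 5, so p = −1 or p = −11.

p = −11 or p = −1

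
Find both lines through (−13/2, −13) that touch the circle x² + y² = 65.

A line y − (−13) = m(x − (−13/2)) is tangent when its distance from (0, 0) is √65:
(13/2m − (13))² = 65(m² + 1)
7m² + 52m − 32 = 0, so m = −8 or m = 4/7.
Through (−13/2, −13) these give 8x + y = −65 and 4x − 7y = 65.

8x + y = −65 and 4x − 7y = 65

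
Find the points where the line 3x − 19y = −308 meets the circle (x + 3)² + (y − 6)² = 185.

(−14, 14) and (5, 17)

Express y = (308 + 3x)/19 and substitute into the circle:
370x² + 3330x − 25900 = 0  ⟹  x² + 9x − 70 = 0
x = 5 or x = −14, giving (5, 17) and (−14, 14).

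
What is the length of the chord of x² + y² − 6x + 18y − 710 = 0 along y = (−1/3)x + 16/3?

16√10

Centre (3, −9), r² = 800. Perpendicular distance d from centre to line = |−40| / √10 = 40/√10.
Chord = 2√(r² − d²) = 2·√(640) = 16√10.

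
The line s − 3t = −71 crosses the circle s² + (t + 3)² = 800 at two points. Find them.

Substitute t = (71 + s)/3:
10s² + 160s − 800 = 0  ⟹  s² + 16s − 80 = 0
s = 4 or s = −20, giving (4, 25) and (−20, 17).

(−20, 17) and (4, 25)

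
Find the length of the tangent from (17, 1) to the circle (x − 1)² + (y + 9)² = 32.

18

Centre (1, −9), r² = 32. |PO|² = (16)² + (10)² = 356.
Power of the point: PT² = |PO|² − r² = 324, so PT = 18.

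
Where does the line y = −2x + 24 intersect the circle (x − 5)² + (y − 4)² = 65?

(6, 12) and (12, 0)

From the line, y = −2x + 24. Substituting:
5x² − 90x + 360 = 0  ⟹  x² − 18x + 72 = 0
x = 12 or x = 6, giving (12, 0) and (6, 12).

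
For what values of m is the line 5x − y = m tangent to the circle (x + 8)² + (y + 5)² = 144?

m = −35 ± 12√26

For a tangent, require d(centre, line) = r = 12.
|5·(−8) − 1·(−5) − m| / √26 = 12
|m − (−35)| = 12√26.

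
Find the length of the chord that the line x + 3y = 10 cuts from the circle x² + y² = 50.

Express y = (10 − x)/3 and substitute into the circle:
10x² − 20x − 350 = 0  ⟹  x² − 2x − 35 = 0
x = 7 or x = −5, giving (7, 1) and (−5, 5).
|(7, 1) − (−5, 5)| = √((12)² + (−4)²) = 4√10.

4√10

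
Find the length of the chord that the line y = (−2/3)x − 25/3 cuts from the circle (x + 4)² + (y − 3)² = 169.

6√13

Centre (−4, 3), r² = 169. Perpendicular distance d from centre to line = |26| / √13 = 26/√13.
Chord = 2√(r² − d²) = 2·√(117) = 6√13.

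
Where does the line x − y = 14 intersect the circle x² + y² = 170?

(1, −13) and (13, −1)

Substitute y = x − 14:
2x² − 28x + 26 = 0  ⟹  x² − 14x + 13 = 0
x = 13 or x = 1, giving (13, −1) and (1, −13).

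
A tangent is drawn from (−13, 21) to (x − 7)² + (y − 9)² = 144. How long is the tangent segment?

The centre is (7, 9) and r = 12. The square of the distance from P to the centre is 400 + 144 = 544.
By the tangent–radius right angle, tangent length = √(|PO|² − r²) = √400 = 20.

20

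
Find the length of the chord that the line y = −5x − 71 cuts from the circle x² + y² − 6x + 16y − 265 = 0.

4√26

From the line, y = −5x − 71. Substituting:
26x² + 624x + 3640 = 0  ⟹  x² + 24x + 140 = 0
x = −10 or x = −14, giving (−10, −21) and (−14, −1).
Chord length = distance between (−10, −21) and (−14, −1) = √416 = 4√26.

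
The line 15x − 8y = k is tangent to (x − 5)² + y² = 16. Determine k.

Tangency holds when the distance from the centre (5, 0) to the line equals the radius 4:
|15·5 − 8·0 − k| / √289 = 4
|k − (75)| = 4·17, so k = 143 or k = 7.

k = 7 or k = 143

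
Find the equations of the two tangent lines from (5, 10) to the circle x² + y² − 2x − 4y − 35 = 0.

x − 3y = −25 and 3x + y = 25

A line y − (10) = m(x − (5)) is tangent when its distance from (1, 2) is 2√10:
(−4m − (−8))² = 40(m² + 1)
3m² + 8m − 3 = 0, so m = 1/3 or m = −3.
With m = 1/3: x − 3y = −25. With m = −3: 3x + y = 25.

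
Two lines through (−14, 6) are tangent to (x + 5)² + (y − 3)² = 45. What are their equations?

x − 2y = −26 and 2x + y = −22

Write the tangent as mx − y + (6 − m·(−14)) = 0 and set its distance from the centre to 3√5:
[m·(9) − (−3)]² = 45(m² + 1)
2m² + 3m − 2 = 0, so m = 1/2 or m = −2.
With m = 1/2: x − 2y = −26. With m = −2: 2x + y = −22.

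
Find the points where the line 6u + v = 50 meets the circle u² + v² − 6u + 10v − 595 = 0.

Substitute v = −6u + 50:
37u² − 666u + 2405 = 0  ⟹  u² − 18u + 65 = 0
u = 13 or u = 5, giving (13, −28) and (5, 20).

(5, 20) and (13, −28)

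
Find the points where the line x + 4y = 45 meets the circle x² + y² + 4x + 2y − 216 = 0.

(−7, 13) and (9, 9)

From the line, y = (45 − x)/4. Substituting:
17x² − 34x − 1071 = 0  ⟹  x² − 2x − 63 = 0
x = 9 or x = −7, giving (9, 9) and (−7, 13).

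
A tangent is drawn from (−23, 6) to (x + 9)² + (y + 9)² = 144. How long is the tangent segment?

The centre is (−9, −9) and r = 12. The square of the distance from P to the centre is 196 + 225 = 421.
By the tangent–radius right angle, tangent length = √(|PO|² − r²) = √277.

√277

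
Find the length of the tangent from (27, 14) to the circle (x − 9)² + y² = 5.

With centre O = (9, 0), |OP|² = 520 and r² = 5.
By the tangent–radius right angle, tangent length = √(|PO|² − r²) = √515.

√515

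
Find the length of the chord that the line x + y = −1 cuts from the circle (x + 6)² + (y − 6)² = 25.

Substitute y = −x − 1:
2x² + 26x + 60 = 0  ⟹  x² + 13x + 30 = 0
x = −3 or x = −10, giving (−3, 2) and (−10, 9).
|(−3, 2) − (−10, 9)| = √((7)² + (−7)²) = 7√2.

7√2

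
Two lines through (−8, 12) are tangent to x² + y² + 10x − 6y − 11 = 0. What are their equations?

Let a tangent through (−8, 12) have slope m. Its distance from (−5, 3) must equal 3√5:
(3m − (−9))² = 45(m² + 1)
2m² − 3m − 2 = 0, so m = −1/2 or m = 2.
Through (−8, 12) these give x + 2y = 16 and 2x − y = −28.

x + 2y = 16 and 2x − y = −28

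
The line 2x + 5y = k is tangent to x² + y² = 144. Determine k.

The line touches the circle iff its distance from (0, 0) is 12:
|2·0 + 5·0 − k| / √29 = 12
|k| = 12√29.

k = ±12√29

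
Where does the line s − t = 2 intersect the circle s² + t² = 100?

Substitute t = s − 2:
2s² − 4s − 96 = 0  ⟹  s² − 2s − 48 = 0
s = 8 or s = −6, giving (8, 6) and (−6, −8).

(−6, −8) and (8, 6)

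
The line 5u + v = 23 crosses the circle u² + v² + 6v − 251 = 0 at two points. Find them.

Express v = −5u + 23 and substitute into the circle:
26u² − 260u + 416 = 0  ⟹  u² − 10u + 16 = 0
u = 8 or u = 2, giving (8, −17) and (2, 13).

(2, 13) and (8, −17)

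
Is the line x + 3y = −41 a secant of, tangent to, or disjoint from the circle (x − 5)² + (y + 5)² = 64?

Substituting the line into the circle gives 10x² − 38x + 325 = 0.
Discriminant = (−38)² − 4·10·(325) = −11556 < 0.
No real roots: the line does not meet the circle.

disjoint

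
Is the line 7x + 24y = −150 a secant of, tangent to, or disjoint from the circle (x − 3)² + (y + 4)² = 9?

tangent

Centre (3, −4), r² = 9. Distance² from centre to line = (75)²/625 = 9.
Since d² = r², the line is tangent.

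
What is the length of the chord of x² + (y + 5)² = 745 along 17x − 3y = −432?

√298

Substitute y = (432 + 17x)/3:
298x² + 15198x + 193104 = 0  ⟹  x² + 51x + 648 = 0
x = −24 or x = −27, giving (−24, 8) and (−27, −9).
Chord length = distance between (−24, 8) and (−27, −9) = √298 = √298.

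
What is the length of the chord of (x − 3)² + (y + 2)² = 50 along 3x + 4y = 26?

10

The distance from (3, −2) to the line is 25/√25, and r² = 50.
Half the chord is √(r² − d²) = √(25), so the full chord is 10.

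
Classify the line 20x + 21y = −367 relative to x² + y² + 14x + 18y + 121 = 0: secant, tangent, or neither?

secant

Substituting the line into the circle gives 841x² + 13294x + 49324 = 0.
Δ = 176730436 − 165925936 = 10804500.
Two real roots: the line is a secant.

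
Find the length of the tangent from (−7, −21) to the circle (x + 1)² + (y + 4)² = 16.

√309

With centre O = (−1, −4), |OP|² = 325 and r² = 16.
Power of the point: PT² = |PO|² − r² = 309, so PT = √309.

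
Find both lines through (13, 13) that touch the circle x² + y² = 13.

Let a tangent through (13, 13) have slope m. Its distance from (0, 0) must equal √13:
[m·(−13) − (−13)]² = 13(m² + 1)
6m² − 13m + 6 = 0, so m = 2/3 or m = 3/2.
With m = 2/3: 2x − 3y = −13. With m = 3/2: 3x − 2y = 13.

2x − 3y = −13 and 3x − 2y = 13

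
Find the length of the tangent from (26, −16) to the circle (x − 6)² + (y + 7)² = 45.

With centre O = (6, −7), |OP|² = 481 and r² = 45.
Power of the point: PT² = |PO|² − r² = 436, so PT = 2√109.

2√109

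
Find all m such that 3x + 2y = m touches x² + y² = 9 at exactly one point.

m = ±3√13

Tangency holds when the distance from the centre (0, 0) to the line equals the radius 3:
|3·0 + 2·0 − m| / √13 = 3
|m| = 3√13.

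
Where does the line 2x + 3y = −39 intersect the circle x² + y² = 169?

(−12, −5) and (0, −13)

Express y = (−39 − 2x)/3 and substitute into the circle:
13x² + 156x = 0  ⟹  x² + 12x = 0
x = 0 or x = −12, giving (0, −13) and (−12, −5).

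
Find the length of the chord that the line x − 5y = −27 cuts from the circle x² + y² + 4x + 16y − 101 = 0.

√26

Express y = (27 + x)/5 and substitute into the circle:
26x² + 234x + 364 = 0  ⟹  x² + 9x + 14 = 0
x = −2 or x = −7, giving (−2, 5) and (−7, 4).
|(−2, 5) − (−7, 4)| = √((5)² + (1)²) = √26.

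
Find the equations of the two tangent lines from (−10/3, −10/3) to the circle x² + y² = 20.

Write the tangent as mx − y + (−10/3 − m·(−10/3)) = 0 and set its distance from the centre to 2√5:
(10/3m − (10/3))² = 20(m² + 1)
2m² + 5m + 2 = 0, so m = −2 or m = −1/2.
With m = −2: 2x + y = −10. With m = −1/2: x + 2y = −10.

2x + y = −10 and x + 2y = −10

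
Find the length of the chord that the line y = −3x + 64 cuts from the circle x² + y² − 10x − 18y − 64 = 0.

2√10

From the line, y = −3x + 64. Substituting:
10x² − 340x + 2880 = 0  ⟹  x² − 34x + 288 = 0
x = 18 or x = 16, giving (18, 10) and (16, 16).
Chord length = distance between (18, 10) and (16, 16) = √40 = 2√10.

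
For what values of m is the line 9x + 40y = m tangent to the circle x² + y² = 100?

m = −410 or m = 410

For a tangent, require d(centre, line) = r = 10.
|9·0 + 40·0 − m| / √1681 = 10
|m| = 10·41, so m = 410 or m = −410.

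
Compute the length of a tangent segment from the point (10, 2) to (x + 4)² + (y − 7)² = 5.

The centre is (−4, 7) and r = √5. The square of the distance from P to the centre is 196 + 25 = 221.
The tangent meets the radius at right angles, so tangent² = |PO|² − r² = 221 − 5 = 216.

6√6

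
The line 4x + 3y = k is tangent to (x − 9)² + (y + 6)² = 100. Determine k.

The line touches the circle iff its distance from (9, −6) is 10:
|4·9 + 3·(−6) − k| / √25 = 10
|k − (18)| = 10·5, so k = 68 or k = −32.

k = −32 or k = 68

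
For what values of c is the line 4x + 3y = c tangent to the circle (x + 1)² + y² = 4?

For a tangent, require d(centre, line) = r = 2.
|4·(−1) + 3·0 − c| / √25 = 2
|c − (−4)| = 2·5, so c = 6 or c = −14.

c = −14 or c = 6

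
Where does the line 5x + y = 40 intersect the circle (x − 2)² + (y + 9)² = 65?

(9, −5) and (10, −10)

Express y = −5x + 40 and substitute into the circle:
26x² − 494x + 2340 = 0  ⟹  x² − 19x + 90 = 0
x = 10 or x = 9, giving (10, −10) and (9, −5).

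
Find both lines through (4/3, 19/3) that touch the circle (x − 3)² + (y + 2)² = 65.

A line y − (19/3) = m(x − (4/3)) is tangent when its distance from (3, −2) is √65:
(5/3m − (−25/3))² = 65(m² + 1)
56m² − 25m − 4 = 0, so m = 4/7 or m = −1/8.
With m = 4/7: 4x − 7y = −39. With m = −1/8: x + 8y = 52.

4x − 7y = −39 and x + 8y = 52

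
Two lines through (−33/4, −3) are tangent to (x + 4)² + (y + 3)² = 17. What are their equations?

Let a tangent through (−33/4, −3) have slope m. Its distance from (−4, −3) must equal √17:
[m·(17/4) − (0)]² = 17(m² + 1)
m² − 16 = 0, so m = −4 or m = 4.
Through (−33/4, −3) these give 4x + y = −36 and 4x − y = −30.

4x + y = −36 and 4x − y = −30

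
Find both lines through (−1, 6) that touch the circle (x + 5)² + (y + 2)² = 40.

x − 3y = −19 and 3x + y = 3

A line y − (6) = m(x − (−1)) is tangent when its distance from (−5, −2) is 2√10:
[m·(−4) − (−8)]² = 40(m² + 1)
3m² + 8m − 3 = 0, so m = 1/3 or m = −3.
Through (−1, 6) these give x − 3y = −19 and 3x + y = 3.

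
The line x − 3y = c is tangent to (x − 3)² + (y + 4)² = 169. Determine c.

For a tangent, require d(centre, line) = r = 13.
|1·3 − 3·(−4) − c| / √10 = 13
|c − (15)| = 13√10.

c = 15 ± 13√10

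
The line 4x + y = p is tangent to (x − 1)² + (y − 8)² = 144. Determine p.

For a tangent, require d(centre, line) = r = 12.
|4·1 + 1·8 − p| / √17 = 12
|p − (12)| = 12√17.

p = 12 ± 12√17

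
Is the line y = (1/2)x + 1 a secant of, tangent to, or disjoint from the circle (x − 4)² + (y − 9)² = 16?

disjoint

Substituting the line into the circle gives 5x² − 64x + 256 = 0.
Δ = 4096 − 5120 = −1024.
No real roots: the line does not meet the circle.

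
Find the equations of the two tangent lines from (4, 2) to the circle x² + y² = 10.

A line y − (2) = m(x − (4)) is tangent when its distance from (0, 0) is √10:
[m·(−4) − (−2)]² = 10(m² + 1)
3m² − 8m − 3 = 0, so m = −1/3 or m = 3.
Through (4, 2) these give x + 3y = 10 and 3x − y = 10.

x + 3y = 10 and 3x − y = 10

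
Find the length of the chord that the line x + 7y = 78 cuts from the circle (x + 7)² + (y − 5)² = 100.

Centre (−7, 5), r² = 100. Perpendicular distance d from centre to line = |−50| / √50 = 50/√50.
Half the chord is √(r² − d²) = √(50), so the full chord is 10√2.

10√2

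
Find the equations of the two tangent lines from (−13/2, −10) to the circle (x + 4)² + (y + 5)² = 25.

Write the tangent as mx − y + (−10 − m·(−13/2)) = 0 and set its distance from the centre to 5:
(5/2m − (5))² = 25(m² + 1)
3m² + 4m = 0, so m = 0 or m = −4/3.
Through (−13/2, −10) these give y = −10 and 4x + 3y = −56.

y = −10 and 4x + 3y = −56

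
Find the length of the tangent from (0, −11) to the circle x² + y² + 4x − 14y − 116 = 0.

With centre O = (−2, 7), |OP|² = 328 and r² = 169.
By the tangent–radius right angle, tangent length = √(|PO|² − r²) = √159.

√159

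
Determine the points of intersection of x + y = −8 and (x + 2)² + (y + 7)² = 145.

(−10, 2) and (7, −15)

Express y = −x − 8 and substitute into the circle:
2x² + 6x − 140 = 0  ⟹  x² + 3x − 70 = 0
x = 7 or x = −10, giving (7, −15) and (−10, 2).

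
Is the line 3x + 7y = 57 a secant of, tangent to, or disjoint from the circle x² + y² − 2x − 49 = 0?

Substituting the line into the circle gives 58x² − 440x + 848 = 0.
Discriminant = (−440)² − 4·58·(848) = −3136 < 0.
No real roots: the line does not meet the circle.

disjoint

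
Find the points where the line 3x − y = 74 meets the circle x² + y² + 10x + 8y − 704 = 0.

Express y = 3x − 74 and substitute into the circle:
10x² − 410x + 4180 = 0  ⟹  x² − 41x + 418 = 0
x = 22 or x = 19, giving (22, −8) and (19, −17).

(19, −17) and (22, −8)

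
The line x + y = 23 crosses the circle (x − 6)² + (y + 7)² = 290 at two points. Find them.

(17, 6) and (19, 4)

Substitute y = −x + 23:
2x² − 72x + 646 = 0  ⟹  x² − 36x + 323 = 0
x = 19 or x = 17, giving (19, 4) and (17, 6).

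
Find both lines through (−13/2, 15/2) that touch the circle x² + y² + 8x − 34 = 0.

x + 7y = 46 and x − y = −14

A line y − (15/2) = m(x − (−13/2)) is tangent when its distance from (−4, 0) is 5√2:
[m·(5/2) − (−15/2)]² = 50(m² + 1)
7m² − 6m − 1 = 0, so m = −1/7 or m = 1.
With m = −1/7: x + 7y = 46. With m = 1: x − y = −14.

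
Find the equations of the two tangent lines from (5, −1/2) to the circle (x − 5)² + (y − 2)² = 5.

x − 2y = 6 and x + 2y = 4

Write the tangent as mx − y + (−1/2 − m·(5)) = 0 and set its distance from the centre to √5:
(0m − (5/2))² = 5(m² + 1)
4m² − 1 = 0, so m = 1/2 or m = −1/2.
Through (5, −1/2) these give x − 2y = 6 and x + 2y = 4.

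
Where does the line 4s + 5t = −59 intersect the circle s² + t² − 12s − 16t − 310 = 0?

Substitute t = (−59 − 4s)/5:
41s² + 492s + 451 = 0  ⟹  s² + 12s + 11 = 0
s = −1 or s = −11, giving (−1, −11) and (−11, −3).

(−11, −3) and (−1, −11)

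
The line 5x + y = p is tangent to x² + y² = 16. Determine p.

Tangency holds when the distance from the centre (0, 0) to the line equals the radius 4:
|5·0 + 1·0 − p| / √26 = 4
|p| = 4√26.

p = ±4√26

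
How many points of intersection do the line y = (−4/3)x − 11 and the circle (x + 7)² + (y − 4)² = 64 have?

Centre (−7, 4), r² = 64. Distance² from centre to line = (17)²/25 = 289/25.
Since d² < r², the line cuts the circle twice.

2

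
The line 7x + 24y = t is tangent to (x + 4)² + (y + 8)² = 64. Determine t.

t = −420 or t = −20

The line touches the circle iff its distance from (−4, −8) is 8:
|7·(−4) + 24·(−8) − t| / √625 = 8
|t − (−220)| = 8·25, so t = −20 or t = −420.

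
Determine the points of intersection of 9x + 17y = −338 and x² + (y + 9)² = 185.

(−13, −13) and (4, −22)

Express y = (−338 − 9x)/17 and substitute into the circle:
370x² + 3330x − 19240 = 0  ⟹  x² + 9x − 52 = 0
x = 4 or x = −13, giving (4, −22) and (−13, −13).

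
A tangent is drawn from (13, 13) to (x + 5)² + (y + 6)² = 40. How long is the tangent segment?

The centre is (−5, −6) and r = 2√10. The square of the distance from P to the centre is 324 + 361 = 685.
By the tangent–radius right angle, tangent length = √(|PO|² − r²) = √645.

√645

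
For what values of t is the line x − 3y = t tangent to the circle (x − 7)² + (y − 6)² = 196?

The line touches the circle iff its distance from (7, 6) is 14:
|1·7 − 3·6 − t| / √10 = 14
|t − (−11)| = 14√10.

t = −11 ± 14√10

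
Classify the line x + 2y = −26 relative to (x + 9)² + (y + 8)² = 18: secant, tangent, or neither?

secant

Substituting the line into the circle gives 5x² + 92x + 352 = 0.
Δ = 8464 − 7040 = 1424.
Two real roots: the line is a secant.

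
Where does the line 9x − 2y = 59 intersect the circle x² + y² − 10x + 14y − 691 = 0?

(−1, −34) and (11, 20)

Express y = (−59 + 9x)/2 and substitute into the circle:
85x² − 850x − 935 = 0  ⟹  x² − 10x − 11 = 0
x = 11 or x = −1, giving (11, 20) and (−1, −34).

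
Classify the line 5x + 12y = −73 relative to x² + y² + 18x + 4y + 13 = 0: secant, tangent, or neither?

Substituting the line into the circle gives 169x² + 3082x + 3697 = 0.
Discriminant = (3082)² − 4·169·(3697) = 6999552 > 0.
Two real roots: the line is a secant.

secant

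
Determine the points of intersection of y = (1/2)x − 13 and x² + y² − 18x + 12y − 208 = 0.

(−6, −16) and (26, 0)

From the line, y = (−26 + x)/2. Substituting:
5x² − 100x − 780 = 0  ⟹  x² − 20x − 156 = 0
x = 26 or x = −6, giving (26, 0) and (−6, −16).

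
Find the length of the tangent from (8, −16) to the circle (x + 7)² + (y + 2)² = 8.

√413

Centre (−7, −2), r² = 8. |PO|² = (15)² + (−14)² = 421.
Power of the point: PT² = |PO|² − r² = 413, so PT = √413.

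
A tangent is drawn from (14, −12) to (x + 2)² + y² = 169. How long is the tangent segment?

Centre (−2, 0), r² = 169. |PO|² = (16)² + (−12)² = 400.
By the tangent–radius right angle, tangent length = √(|PO|² − r²) = √231.

√231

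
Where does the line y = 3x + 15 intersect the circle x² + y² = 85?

(−7, −6) and (−2, 9)

From the line, y = 3x + 15. Substituting:
10x² + 90x + 140 = 0  ⟹  x² + 9x + 14 = 0
x = −2 or x = −7, giving (−2, 9) and (−7, −6).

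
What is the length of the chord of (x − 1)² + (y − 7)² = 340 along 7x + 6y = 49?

From the line, y = (49 − 7x)/6. Substituting:
85x² − 170x − 12155 = 0  ⟹  x² − 2x − 143 = 0
x = 13 or x = −11, giving (13, −7) and (−11, 21).
Chord length = distance between (13, −7) and (−11, 21) = √1360 = 4√85.

4√85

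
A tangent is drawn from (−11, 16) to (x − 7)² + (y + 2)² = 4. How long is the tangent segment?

2√161

The centre is (7, −2) and r = 2. The square of the distance from P to the centre is 324 + 324 = 648.
By the tangent–radius right angle, tangent length = √(|PO|² − r²) = √644 = 2√161.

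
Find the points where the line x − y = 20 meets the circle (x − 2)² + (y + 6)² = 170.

Express y = x − 20 and substitute into the circle:
2x² − 32x + 30 = 0  ⟹  x² − 16x + 15 = 0
x = 15 or x = 1, giving (15, −5) and (1, −19).

(1, −19) and (15, −5)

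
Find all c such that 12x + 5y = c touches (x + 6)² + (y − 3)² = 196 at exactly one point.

c = −239 or c = 125

Tangency holds when the distance from the centre (−6, 3) to the line equals the radius 14:
|12·(−6) + 5·3 − c| / √169 = 14
|c − (−57)| = 14·13, so c = 125 or c = −239.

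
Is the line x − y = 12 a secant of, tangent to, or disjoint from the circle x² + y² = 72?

d² = (1·0 − 1·0 − (12))²/2 = 72; r² = 72.
Since d² = r², the line is tangent.

tangent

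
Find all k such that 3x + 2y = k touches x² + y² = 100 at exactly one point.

k = ±10√13

Tangency holds when the distance from the centre (0, 0) to the line equals the radius 10:
|3·0 + 2·0 − k| / √13 = 10
|k| = 10√13.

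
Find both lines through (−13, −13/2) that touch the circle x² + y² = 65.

Write the tangent as mx − y + (−13/2 − m·(−13)) = 0 and set its distance from the centre to √65:
(13m − (13/2))² = 65(m² + 1)
32m² − 52m − 7 = 0, so m = −1/8 or m = 7/4.
With m = −1/8: x + 8y = −65. With m = 7/4: 7x − 4y = −65.

x + 8y = −65 and 7x − 4y = −65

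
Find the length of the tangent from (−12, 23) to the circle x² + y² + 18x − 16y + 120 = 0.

With centre O = (−9, 8), |OP|² = 234 and r² = 25.
By the tangent–radius right angle, tangent length = √(|PO|² − r²) = √209.

√209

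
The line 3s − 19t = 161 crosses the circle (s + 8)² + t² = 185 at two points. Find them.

Express t = (−161 + 3s)/19 and substitute into the circle:
370s² + 4810s − 17760 = 0  ⟹  s² + 13s − 48 = 0
s = 3 or s = −16, giving (3, −8) and (−16, −11).

(−16, −11) and (3, −8)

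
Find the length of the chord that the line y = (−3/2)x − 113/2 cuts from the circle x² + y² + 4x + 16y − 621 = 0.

Express y = (−113 − 3x)/2 and substitute into the circle:
13x² + 598x + 6669 = 0  ⟹  x² + 46x + 513 = 0
x = −19 or x = −27, giving (−19, −28) and (−27, −16).
Chord length = distance between (−19, −28) and (−27, −16) = √208 = 4√13.

4√13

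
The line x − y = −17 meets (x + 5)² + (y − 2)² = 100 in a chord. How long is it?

The distance from (−5, 2) to the line is 10/√2, and r² = 100.
Chord = 2√(r² − d²) = 2·√(50) = 10√2.

10√2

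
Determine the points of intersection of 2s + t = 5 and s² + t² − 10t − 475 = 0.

(−10, 25) and (10, −15)

From the line, t = −2s + 5. Substituting:
5s² − 500 = 0  ⟹  s² − 100 = 0
s = 10 or s = −10, giving (10, −15) and (−10, 25).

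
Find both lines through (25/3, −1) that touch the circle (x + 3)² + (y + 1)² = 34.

3x + 5y = 20 and 3x − 5y = 30

Let a tangent through (25/3, −1) have slope m. Its distance from (−3, −1) must equal √34:
(−34/3m − (0))² = 34(m² + 1)
25m² − 9 = 0, so m = −3/5 or m = 3/5.
Through (25/3, −1) these give 3x + 5y = 20 and 3x − 5y = 30.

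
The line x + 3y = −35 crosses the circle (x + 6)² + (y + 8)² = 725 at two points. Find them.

(−32, −1) and (19, −18)

Express y = (−35 − x)/3 and substitute into the circle:
10x² + 130x − 6080 = 0  ⟹  x² + 13x − 608 = 0
x = 19 or x = −32, giving (19, −18) and (−32, −1).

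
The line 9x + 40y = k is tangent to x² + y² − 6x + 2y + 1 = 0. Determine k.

k = −136 or k = 110

For a tangent, require d(centre, line) = r = 3.
|9·3 + 40·(−1) − k| / √1681 = 3
|k − (−13)| = 3·41, so k = 110 or k = −136.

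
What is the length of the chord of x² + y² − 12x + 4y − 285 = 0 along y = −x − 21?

Substitute y = −x − 21:
2x² + 26x + 72 = 0  ⟹  x² + 13x + 36 = 0
x = −4 or x = −9, giving (−4, −17) and (−9, −12).
Chord length = distance between (−4, −17) and (−9, −12) = √50 = 5√2.

5√2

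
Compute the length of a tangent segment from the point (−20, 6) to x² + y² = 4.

Centre (0, 0), r² = 4. |PO|² = (−20)² + (6)² = 436.
The tangent meets the radius at right angles, so tangent² = |PO|² − r² = 436 − 4 = 432.

12√3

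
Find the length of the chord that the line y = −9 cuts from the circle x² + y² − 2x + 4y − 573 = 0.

The distance from (1, −2) to the line is 7, and r² = 578.
Half the chord is √(r² − d²) = √(529), so the full chord is 46.

46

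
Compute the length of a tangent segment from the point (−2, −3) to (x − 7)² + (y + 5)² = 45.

2√10

Centre (7, −5), r² = 45. |PO|² = (−9)² + (2)² = 85.
By the tangent–radius right angle, tangent length = √(|PO|² − r²) = √40 = 2√10.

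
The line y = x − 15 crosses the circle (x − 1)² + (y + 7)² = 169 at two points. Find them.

Express y = x − 15 and substitute into the circle:
2x² − 18x − 104 = 0  ⟹  x² − 9x − 52 = 0
x = 13 or x = −4, giving (13, −2) and (−4, −19).

(−4, −19) and (13, −2)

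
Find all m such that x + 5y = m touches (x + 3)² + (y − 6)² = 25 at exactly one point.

m = 27 ± 5√26

For a tangent, require d(centre, line) = r = 5.
|1·(−3) + 5·6 − m| / √26 = 5
|m − (27)| = 5√26.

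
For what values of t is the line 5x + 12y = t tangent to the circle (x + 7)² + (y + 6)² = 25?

For a tangent, require d(centre, line) = r = 5.
|5·(−7) + 12·(−6) − t| / √169 = 5
|t − (−107)| = 5·13, so t = −42 or t = −172.

t = −172 or t = −42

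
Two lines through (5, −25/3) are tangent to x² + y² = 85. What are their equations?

Write the tangent as mx − y + (−25/3 − m·(5)) = 0 and set its distance from the centre to √85:
(−5m − (25/3))² = 85(m² + 1)
54m² − 75m + 14 = 0, so m = 2/9 or m = 7/6.
Through (5, −25/3) these give 2x − 9y = 85 and 7x − 6y = 85.

2x − 9y = 85 and 7x − 6y = 85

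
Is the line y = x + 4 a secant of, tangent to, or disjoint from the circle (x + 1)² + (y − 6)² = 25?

d² = (1·(−1) − 1·6 − (−4))²/2 = 9/2; r² = 25.
Since d² < r², the line cuts the circle twice.

secant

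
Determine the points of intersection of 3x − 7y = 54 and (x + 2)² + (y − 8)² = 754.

From the line, y = (−54 + 3x)/7. Substituting:
58x² − 464x − 24650 = 0  ⟹  x² − 8x − 425 = 0
x = 25 or x = −17, giving (25, 3) and (−17, −15).

(−17, −15) and (25, 3)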